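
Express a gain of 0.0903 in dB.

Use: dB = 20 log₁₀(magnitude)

dB = 20 log₁₀(0.0903) = -20.9 dB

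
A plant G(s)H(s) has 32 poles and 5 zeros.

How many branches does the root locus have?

Root locus has n branches where n = number of poles = 32.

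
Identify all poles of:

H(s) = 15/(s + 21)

Pole is where denominator = 0: s + 21 = 0, so s = -21.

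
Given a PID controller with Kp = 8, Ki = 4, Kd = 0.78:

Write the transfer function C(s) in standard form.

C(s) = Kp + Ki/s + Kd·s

Substituting values: C(s) = 8 + 4/s + 0.78s = (0.78s² + 8s + 4)/s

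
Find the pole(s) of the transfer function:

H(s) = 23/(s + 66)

Pole is where denominator = 0: s + 66 = 0, so s = -66.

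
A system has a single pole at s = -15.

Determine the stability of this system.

Pole at s = -15 is in the left half-plane. Stable.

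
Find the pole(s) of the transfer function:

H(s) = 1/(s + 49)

Pole is where denominator = 0: s + 49 = 0, so s = -49.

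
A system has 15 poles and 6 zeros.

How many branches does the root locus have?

Root locus has n branches where n = number of poles = 15.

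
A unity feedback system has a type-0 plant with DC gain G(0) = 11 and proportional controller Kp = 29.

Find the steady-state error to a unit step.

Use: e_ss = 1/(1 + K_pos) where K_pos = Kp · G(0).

K_pos = Kp · G(0) = 29 × 11 = 319. e_ss = 1/(1 + 319) = 0.003125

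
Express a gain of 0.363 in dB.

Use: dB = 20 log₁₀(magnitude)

dB = 20 log₁₀(0.363) = -8.8 dB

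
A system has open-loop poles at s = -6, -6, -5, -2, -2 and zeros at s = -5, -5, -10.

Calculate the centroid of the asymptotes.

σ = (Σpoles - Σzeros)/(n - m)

σ = (Σpoles - Σzeros)/(n - m) = (-21 - (-20))/(5 - 3) = -1/2 = -0.5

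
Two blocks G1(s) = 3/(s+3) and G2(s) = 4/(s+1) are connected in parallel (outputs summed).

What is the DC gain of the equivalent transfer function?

Parallel: G_eq = G1 + G2. DC gain = G1(0) + G2(0) = 3/3 + 4/1 = 1 + 4 = 5.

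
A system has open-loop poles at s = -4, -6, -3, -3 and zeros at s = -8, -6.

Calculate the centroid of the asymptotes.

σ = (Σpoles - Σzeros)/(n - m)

σ = (Σpoles - Σzeros)/(n - m) = (-16 - (-14))/(4 - 2) = -2/2 = -1.0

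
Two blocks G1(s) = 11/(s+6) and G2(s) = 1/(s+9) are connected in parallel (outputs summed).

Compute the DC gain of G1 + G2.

Parallel: G_eq = G1 + G2. DC gain = G1(0) + G2(0) = 11/6 + 1/9 = 1.8333 + 0.1111 = 1.9444.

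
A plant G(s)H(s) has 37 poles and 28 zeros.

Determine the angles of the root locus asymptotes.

n - m = 37 - 28 = 9. Angles: θk = (2k + 1)·180°/9 = 20°, 60°, 100°, 140°, 180°, 220°, 260°, 300°, 340°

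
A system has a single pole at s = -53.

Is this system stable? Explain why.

Pole at s = -53 is in the left half-plane. Stable.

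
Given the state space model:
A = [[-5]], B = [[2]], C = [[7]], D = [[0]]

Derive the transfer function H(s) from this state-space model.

(sI - A)⁻¹ = 1/(s + 5). H(s) = 7 × 2/(s + 5) + 0 = 14/(s + 5).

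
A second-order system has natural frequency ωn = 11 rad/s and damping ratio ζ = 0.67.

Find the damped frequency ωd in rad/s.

ωd = ωn√(1 - ζ²) = 11√(1 - 0.67²) = 8.17 rad/s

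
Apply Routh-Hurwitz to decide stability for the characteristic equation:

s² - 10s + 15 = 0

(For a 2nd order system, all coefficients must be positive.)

Coefficients: 1, -10, 15. b=-10 not positive, so system is unstable.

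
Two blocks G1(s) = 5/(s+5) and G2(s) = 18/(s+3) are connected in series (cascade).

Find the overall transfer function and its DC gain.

Series: multiply transfer functions. G_eq = 5/(s+5) × 18/(s+3) = 90/((s+5)(s+3)). DC gain = 90/(5×3) = 6.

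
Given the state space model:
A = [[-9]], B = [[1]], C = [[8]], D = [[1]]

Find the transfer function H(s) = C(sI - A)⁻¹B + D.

(sI - A)⁻¹ = 1/(s + 9). H(s) = 8×1/(s + 9) + 1 = (s + 17)/(s + 9).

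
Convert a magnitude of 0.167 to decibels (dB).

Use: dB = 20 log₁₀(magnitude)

dB = 20 log₁₀(0.167) = -15.5 dB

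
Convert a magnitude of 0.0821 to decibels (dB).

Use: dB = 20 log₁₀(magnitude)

dB = 20 log₁₀(0.0821) = -21.7 dB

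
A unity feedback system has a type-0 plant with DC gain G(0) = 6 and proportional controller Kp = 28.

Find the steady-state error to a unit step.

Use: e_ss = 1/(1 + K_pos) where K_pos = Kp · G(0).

K_pos = Kp · G(0) = 28 × 6 = 168. e_ss = 1/(1 + 168) = 0.0059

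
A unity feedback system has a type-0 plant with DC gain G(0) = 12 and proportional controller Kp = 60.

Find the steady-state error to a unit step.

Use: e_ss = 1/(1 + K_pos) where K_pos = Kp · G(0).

K_pos = Kp · G(0) = 60 × 12 = 720. e_ss = 1/(1 + 720) = 0.0014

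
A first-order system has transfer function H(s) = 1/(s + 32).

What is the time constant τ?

For H(s) = 1/(s + 1/τ), the pole is at -1/τ = -32, so τ = 1/32 = 0.03125 s.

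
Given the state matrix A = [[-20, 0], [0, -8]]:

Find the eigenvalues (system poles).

For diagonal matrix, eigenvalues are diagonal entries: λ₁ = -20, λ₂ = -8.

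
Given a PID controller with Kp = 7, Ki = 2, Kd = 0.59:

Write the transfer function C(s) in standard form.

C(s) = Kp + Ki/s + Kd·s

Substituting values: C(s) = 7 + 2/s + 0.59s = (0.59s² + 7s + 2)/s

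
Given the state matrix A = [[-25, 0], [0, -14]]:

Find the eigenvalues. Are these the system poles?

For diagonal matrix, eigenvalues are diagonal entries: λ₁ = -25, λ₂ = -14. Eigenvalues of A = system poles.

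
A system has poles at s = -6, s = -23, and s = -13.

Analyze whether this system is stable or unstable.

All poles are in the left half-plane. System is stable.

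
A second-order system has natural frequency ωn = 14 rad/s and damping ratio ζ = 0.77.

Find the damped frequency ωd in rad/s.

ωd = ωn√(1 - ζ²) = 14√(1 - 0.77²) = 8.93 rad/s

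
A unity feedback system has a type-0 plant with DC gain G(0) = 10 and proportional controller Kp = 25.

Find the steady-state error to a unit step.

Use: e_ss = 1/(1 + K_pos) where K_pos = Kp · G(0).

K_pos = Kp · G(0) = 25 × 10 = 250. e_ss = 1/(1 + 250) = 0.0040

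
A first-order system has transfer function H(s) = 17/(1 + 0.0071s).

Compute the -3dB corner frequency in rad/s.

Corner frequency = 1/τ = 1/0.0071 = 140.845 rad/s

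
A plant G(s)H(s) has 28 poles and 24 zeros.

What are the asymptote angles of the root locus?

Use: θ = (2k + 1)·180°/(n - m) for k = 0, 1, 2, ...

n - m = 28 - 24 = 4. Angles: θk = (2k + 1)·180°/4 = 45°, 135°, 225°, 315°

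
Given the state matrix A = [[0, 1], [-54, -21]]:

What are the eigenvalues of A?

det(A - λI) = λ² - (-21)λ + 54 = (λ - (-18))(λ - (-3)). Eigenvalues: -18, -3.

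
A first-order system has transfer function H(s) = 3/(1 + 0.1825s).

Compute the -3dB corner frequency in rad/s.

Corner frequency = 1/τ = 1/0.1825 = 5.479 rad/s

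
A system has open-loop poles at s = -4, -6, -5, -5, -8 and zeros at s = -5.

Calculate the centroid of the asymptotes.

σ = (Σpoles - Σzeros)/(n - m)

σ = (Σpoles - Σzeros)/(n - m) = (-28 - (-5))/(5 - 1) = -23/4 = -5.75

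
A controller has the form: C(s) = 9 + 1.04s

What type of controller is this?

This is a Proportional-Derivative (PD) controller.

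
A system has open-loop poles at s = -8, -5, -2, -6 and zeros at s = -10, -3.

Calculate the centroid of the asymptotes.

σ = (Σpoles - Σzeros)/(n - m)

σ = (Σpoles - Σzeros)/(n - m) = (-21 - (-13))/(4 - 2) = -8/2 = -4.0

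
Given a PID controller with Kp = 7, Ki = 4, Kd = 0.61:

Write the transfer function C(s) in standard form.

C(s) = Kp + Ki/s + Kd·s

Substituting values: C(s) = 7 + 4/s + 0.61s = (0.61s² + 7s + 4)/s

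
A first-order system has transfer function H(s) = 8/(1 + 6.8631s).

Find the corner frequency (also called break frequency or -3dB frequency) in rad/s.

Corner frequency = 1/τ = 1/6.8631 = 0.146 rad/s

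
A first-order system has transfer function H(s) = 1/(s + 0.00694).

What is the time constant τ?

For H(s) = 1/(s + 1/τ), the pole is at -1/τ = -0.00694, so τ = 1/0.00694 = 144.1 s.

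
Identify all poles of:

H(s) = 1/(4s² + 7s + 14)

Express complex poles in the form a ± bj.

Discriminant = 7² - 4×4×14 = 49 - 224 = -175 < 0, so the poles are a complex conjugate pair s = (-7 ± j√175)/(2×4). Real part = -7/(2×4) = -7/8 = -0.875; imaginary part = ±√175/(2×4) ≈ 1.6536. Poles: s = -0.875 ± 1.6536j.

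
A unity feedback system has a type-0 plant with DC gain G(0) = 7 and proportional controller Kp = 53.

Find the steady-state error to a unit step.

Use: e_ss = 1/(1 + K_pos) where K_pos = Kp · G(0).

K_pos = Kp · G(0) = 53 × 7 = 371. e_ss = 1/(1 + 371) = 0.0027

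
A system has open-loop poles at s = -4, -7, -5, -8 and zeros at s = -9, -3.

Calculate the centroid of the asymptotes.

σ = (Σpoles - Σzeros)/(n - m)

σ = (Σpoles - Σzeros)/(n - m) = (-24 - (-12))/(4 - 2) = -12/2 = -6.0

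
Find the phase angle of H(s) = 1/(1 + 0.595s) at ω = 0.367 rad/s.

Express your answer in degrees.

Phase = -arctan(ωτ) = -arctan(0.367 × 0.595) = -12.3°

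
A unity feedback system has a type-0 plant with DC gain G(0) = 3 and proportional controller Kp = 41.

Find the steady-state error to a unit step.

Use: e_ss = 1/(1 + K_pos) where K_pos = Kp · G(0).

K_pos = Kp · G(0) = 41 × 3 = 123. e_ss = 1/(1 + 123) = 0.0081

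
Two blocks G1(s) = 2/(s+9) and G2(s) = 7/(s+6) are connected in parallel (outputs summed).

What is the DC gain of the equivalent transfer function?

Parallel: G_eq = G1 + G2. DC gain = G1(0) + G2(0) = 2/9 + 7/6 = 0.2222 + 1.1667 = 1.3889.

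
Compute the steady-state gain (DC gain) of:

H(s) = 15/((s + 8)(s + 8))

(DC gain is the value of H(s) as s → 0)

DC gain = H(0) = 15/(8 × 8) = 15/64 = 0.234375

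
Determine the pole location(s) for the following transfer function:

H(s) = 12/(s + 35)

Pole is where denominator = 0: s + 35 = 0, so s = -35.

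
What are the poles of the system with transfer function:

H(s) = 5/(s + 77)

Pole is where denominator = 0: s + 77 = 0, so s = -77.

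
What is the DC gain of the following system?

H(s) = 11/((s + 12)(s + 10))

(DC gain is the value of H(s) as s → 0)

DC gain = H(0) = 11/(12 × 10) = 11/120 = 0.0917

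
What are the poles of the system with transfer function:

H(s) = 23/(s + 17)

Pole is where denominator = 0: s + 17 = 0, so s = -17.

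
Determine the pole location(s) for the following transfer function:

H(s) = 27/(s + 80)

Pole is where denominator = 0: s + 80 = 0, so s = -80.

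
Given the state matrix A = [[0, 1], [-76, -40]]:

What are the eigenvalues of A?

det(A - λI) = λ² - (-40)λ + 76 = (λ - (-2))(λ - (-38)). Eigenvalues: -2, -38.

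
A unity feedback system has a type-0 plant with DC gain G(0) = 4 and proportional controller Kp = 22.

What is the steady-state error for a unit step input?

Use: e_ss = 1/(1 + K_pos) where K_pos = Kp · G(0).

K_pos = Kp · G(0) = 22 × 4 = 88. e_ss = 1/(1 + 88) = 0.0112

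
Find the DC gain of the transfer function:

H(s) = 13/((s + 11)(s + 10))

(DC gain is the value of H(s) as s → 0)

DC gain = H(0) = 13/(11 × 10) = 13/110 = 0.1182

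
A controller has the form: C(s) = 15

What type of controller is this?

This is a Proportional (P) controller.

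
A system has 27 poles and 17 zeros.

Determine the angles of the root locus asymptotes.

n - m = 27 - 17 = 10. Angles: θk = (2k + 1)·180°/10 = 18°, 54°, 90°, 126°, 162°, 198°, 234°, 270°, 306°, 342°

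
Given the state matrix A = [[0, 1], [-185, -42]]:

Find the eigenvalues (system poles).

det(A - λI) = λ² - (-42)λ + 185 = (λ - (-37))(λ - (-5)). Eigenvalues: -37, -5.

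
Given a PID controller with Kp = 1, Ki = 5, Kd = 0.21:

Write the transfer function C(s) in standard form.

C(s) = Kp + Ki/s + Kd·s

Substituting values: C(s) = 1 + 5/s + 0.21s = (0.21s² + s + 5)/s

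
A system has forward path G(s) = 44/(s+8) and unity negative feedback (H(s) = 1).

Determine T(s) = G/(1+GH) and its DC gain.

T(s) = G/(1+GH) = [44/(s+8)] / [1 + 44/(s+8)] = 44/(s+8+44) = 44/(s+52). DC gain = 44/52 = 0.8462.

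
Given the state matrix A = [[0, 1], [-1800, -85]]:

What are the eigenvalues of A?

det(A - λI) = λ² - (-85)λ + 1800 = (λ - (-40))(λ - (-45)). Eigenvalues: -40, -45.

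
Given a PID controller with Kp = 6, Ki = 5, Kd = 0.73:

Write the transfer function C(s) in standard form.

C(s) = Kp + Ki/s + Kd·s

Substituting values: C(s) = 6 + 5/s + 0.73s = (0.73s² + 6s + 5)/s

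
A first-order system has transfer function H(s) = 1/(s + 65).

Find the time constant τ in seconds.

For H(s) = 1/(s + 1/τ), the pole is at -1/τ = -65, so τ = 1/65 = 0.0154 s.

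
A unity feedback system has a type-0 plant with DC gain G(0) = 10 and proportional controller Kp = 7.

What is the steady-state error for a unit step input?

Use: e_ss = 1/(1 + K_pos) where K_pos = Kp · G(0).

K_pos = Kp · G(0) = 7 × 10 = 70. e_ss = 1/(1 + 70) = 0.0141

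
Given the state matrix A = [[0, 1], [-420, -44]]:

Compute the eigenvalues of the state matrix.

det(A - λI) = λ² - (-44)λ + 420 = (λ - (-14))(λ - (-30)). Eigenvalues: -14, -30.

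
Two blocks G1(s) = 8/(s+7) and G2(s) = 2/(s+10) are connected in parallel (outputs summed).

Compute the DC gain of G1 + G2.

Parallel: G_eq = G1 + G2. DC gain = G1(0) + G2(0) = 8/7 + 2/10 = 1.1429 + 0.2 = 1.3429.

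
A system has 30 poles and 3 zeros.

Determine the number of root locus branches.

Root locus has n branches where n = number of poles = 30.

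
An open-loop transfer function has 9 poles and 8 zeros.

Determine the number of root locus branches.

Root locus has n branches where n = number of poles = 9.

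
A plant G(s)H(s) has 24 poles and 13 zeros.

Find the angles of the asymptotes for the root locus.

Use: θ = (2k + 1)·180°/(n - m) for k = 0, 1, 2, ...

n - m = 24 - 13 = 11. Angles: θk = (2k + 1)·180°/11 = 16.36°, 49.09°, 81.82°, 114.55°, 147.27°, 180°, 212.73°, 245.45°, 278.18°, 310.91°, 343.64°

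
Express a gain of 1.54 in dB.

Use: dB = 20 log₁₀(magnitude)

dB = 20 log₁₀(1.54) = 3.8 dB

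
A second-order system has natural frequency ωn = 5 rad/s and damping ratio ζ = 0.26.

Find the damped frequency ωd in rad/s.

ωd = ωn√(1 - ζ²) = 5√(1 - 0.26²) = 4.83 rad/s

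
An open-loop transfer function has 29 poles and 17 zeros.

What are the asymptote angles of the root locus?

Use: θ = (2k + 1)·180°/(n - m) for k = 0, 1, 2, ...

n - m = 29 - 17 = 12. Angles: θk = (2k + 1)·180°/12 = 15°, 45°, 75°, 105°, 135°, 165°, 195°, 225°, 255°, 285°, 315°, 345°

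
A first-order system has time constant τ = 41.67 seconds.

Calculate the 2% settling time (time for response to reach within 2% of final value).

For first-order system, 2% settling time ≈ 4τ = 4 × 41.67 = 166.68 s.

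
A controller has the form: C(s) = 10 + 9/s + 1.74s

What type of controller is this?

This is a Proportional-Integral-Derivative (PID) controller.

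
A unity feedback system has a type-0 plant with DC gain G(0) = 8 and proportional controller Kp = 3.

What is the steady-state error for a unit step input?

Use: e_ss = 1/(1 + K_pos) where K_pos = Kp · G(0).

K_pos = Kp · G(0) = 3 × 8 = 24. e_ss = 1/(1 + 24) = 0.04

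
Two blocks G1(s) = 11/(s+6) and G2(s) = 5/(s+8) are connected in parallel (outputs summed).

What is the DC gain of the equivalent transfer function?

Parallel: G_eq = G1 + G2. DC gain = G1(0) + G2(0) = 11/6 + 5/8 = 1.8333 + 0.625 = 2.4583.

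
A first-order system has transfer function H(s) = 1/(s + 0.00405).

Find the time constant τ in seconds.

For H(s) = 1/(s + 1/τ), the pole is at -1/τ = -0.00405, so τ = 1/0.00405 = 246.9 s.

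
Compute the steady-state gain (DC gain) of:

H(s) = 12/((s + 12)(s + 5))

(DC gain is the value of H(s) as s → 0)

DC gain = H(0) = 12/(12 × 5) = 12/60 = 0.2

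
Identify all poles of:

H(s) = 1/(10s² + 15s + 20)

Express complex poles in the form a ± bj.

Discriminant = 15² - 4×10×20 = 225 - 800 = -575 < 0, so the poles are a complex conjugate pair s = (-15 ± j√575)/(2×10). Real part = -15/(2×10) = -15/20 = -0.75; imaginary part = ±√575/(2×10) ≈ 1.1990. Poles: s = -0.75 ± 1.1990j.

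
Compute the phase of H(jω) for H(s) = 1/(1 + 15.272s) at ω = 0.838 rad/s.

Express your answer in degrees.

Phase = -arctan(ωτ) = -arctan(0.838 × 15.272) = -85.5°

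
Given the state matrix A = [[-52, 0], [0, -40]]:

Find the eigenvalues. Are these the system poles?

For diagonal matrix, eigenvalues are diagonal entries: λ₁ = -52, λ₂ = -40. Eigenvalues of A = system poles.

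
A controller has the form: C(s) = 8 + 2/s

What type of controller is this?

This is a Proportional-Integral (PI) controller.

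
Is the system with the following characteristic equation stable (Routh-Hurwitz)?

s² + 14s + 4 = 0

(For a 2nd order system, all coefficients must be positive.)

Coefficients: 1, 14, 4. All positive, so system is stable.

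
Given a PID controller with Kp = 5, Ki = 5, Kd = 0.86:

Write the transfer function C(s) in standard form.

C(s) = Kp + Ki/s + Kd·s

Substituting values: C(s) = 5 + 5/s + 0.86s = (0.86s² + 5s + 5)/s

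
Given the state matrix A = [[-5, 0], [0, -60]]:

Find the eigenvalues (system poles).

For diagonal matrix, eigenvalues are diagonal entries: λ₁ = -5, λ₂ = -60.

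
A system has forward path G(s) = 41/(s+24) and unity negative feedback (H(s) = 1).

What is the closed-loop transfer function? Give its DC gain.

T(s) = G/(1+GH) = [41/(s+24)] / [1 + 41/(s+24)] = 41/(s+24+41) = 41/(s+65). DC gain = 41/65 = 0.6308.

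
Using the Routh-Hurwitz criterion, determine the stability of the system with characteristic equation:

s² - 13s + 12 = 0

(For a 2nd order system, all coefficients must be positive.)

Coefficients: 1, -13, 12. b=-13 not positive, so system is unstable.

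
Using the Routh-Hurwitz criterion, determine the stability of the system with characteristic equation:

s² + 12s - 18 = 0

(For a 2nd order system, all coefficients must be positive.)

Coefficients: 1, 12, -18. c=-18 not positive, so system is unstable.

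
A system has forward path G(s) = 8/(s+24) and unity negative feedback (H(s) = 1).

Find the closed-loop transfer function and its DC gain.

T(s) = G/(1+GH) = [8/(s+24)] / [1 + 8/(s+24)] = 8/(s+24+8) = 8/(s+32). DC gain = 8/32 = 0.25.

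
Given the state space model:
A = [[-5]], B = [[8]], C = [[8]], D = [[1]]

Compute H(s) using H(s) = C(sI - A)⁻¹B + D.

(sI - A)⁻¹ = 1/(s + 5). H(s) = 8×8/(s + 5) + 1 = (s + 69)/(s + 5).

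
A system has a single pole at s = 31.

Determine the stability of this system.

Pole at s = 31 is in the right half-plane. Unstable.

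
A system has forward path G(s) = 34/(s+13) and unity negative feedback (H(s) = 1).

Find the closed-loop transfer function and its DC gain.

T(s) = G/(1+GH) = [34/(s+13)] / [1 + 34/(s+13)] = 34/(s+13+34) = 34/(s+47). DC gain = 34/47 = 0.7234.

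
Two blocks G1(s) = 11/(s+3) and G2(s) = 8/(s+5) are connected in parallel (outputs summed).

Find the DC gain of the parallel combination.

Parallel: G_eq = G1 + G2. DC gain = G1(0) + G2(0) = 11/3 + 8/5 = 3.6667 + 1.6 = 5.2667.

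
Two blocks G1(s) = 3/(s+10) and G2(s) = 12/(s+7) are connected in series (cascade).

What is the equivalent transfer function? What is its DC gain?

Series: multiply transfer functions. G_eq = 3/(s+10) × 12/(s+7) = 36/((s+10)(s+7)). DC gain = 36/(10×7) = 0.5143.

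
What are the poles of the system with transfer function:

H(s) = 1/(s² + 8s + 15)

Discriminant = 8² - 4×1×15 = 64 - 60 = 4 > 0, so two distinct real poles. Using quadratic formula: s = (-8 ± √4)/(2×1) = (-8 ± √4)/2, with √4 = 2. s₁ = -6/2 = -3, s₂ = -10/2 = -5. Poles: s₁ = -3, s₂ = -5.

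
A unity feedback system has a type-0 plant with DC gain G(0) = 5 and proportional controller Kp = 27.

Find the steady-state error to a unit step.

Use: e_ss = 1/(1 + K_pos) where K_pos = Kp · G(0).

K_pos = Kp · G(0) = 27 × 5 = 135. e_ss = 1/(1 + 135) = 0.0074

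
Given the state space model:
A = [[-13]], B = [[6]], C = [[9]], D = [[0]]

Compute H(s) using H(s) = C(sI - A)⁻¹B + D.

(sI - A)⁻¹ = 1/(s + 13). H(s) = 9 × 6/(s + 13) + 0 = 54/(s + 13).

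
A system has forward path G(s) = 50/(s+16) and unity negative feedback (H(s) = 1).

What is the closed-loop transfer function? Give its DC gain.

T(s) = G/(1+GH) = [50/(s+16)] / [1 + 50/(s+16)] = 50/(s+16+50) = 50/(s+66). DC gain = 50/66 = 0.7576.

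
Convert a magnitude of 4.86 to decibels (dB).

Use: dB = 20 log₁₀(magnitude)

dB = 20 log₁₀(4.86) = 13.7 dB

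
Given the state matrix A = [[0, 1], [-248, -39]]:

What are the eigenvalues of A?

det(A - λI) = λ² - (-39)λ + 248 = (λ - (-8))(λ - (-31)). Eigenvalues: -8, -31.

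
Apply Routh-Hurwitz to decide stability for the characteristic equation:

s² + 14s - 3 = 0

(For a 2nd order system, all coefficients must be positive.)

Coefficients: 1, 14, -3. c=-3 not positive, so system is unstable.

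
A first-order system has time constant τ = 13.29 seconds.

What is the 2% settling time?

For first-order system, 2% settling time ≈ 4τ = 4 × 13.29 = 53.16 s.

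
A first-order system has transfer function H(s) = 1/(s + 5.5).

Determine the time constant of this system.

For H(s) = 1/(s + 1/τ), the pole is at -1/τ = -5.5, so τ = 1/5.5 = 0.1818 s.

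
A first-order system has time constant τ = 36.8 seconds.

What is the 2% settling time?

For first-order system, 2% settling time ≈ 4τ = 4 × 36.8 = 147.2 s.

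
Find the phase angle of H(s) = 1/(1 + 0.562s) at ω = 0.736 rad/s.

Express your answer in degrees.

Phase = -arctan(ωτ) = -arctan(0.736 × 0.562) = -22.5°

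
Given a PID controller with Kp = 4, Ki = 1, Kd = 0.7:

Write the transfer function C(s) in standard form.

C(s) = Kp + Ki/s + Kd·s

Substituting values: C(s) = 4 + 1/s + 0.7s = (0.7s² + 4s + 1)/s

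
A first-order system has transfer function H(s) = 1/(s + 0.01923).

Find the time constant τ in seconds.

For H(s) = 1/(s + 1/τ), the pole is at -1/τ = -0.01923, so τ = 1/0.01923 = 52 s.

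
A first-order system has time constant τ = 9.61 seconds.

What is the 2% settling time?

For first-order system, 2% settling time ≈ 4τ = 4 × 9.61 = 38.44 s.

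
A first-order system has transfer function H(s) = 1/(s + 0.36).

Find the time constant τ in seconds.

For H(s) = 1/(s + 1/τ), the pole is at -1/τ = -0.36, so τ = 1/0.36 = 2.7778 s.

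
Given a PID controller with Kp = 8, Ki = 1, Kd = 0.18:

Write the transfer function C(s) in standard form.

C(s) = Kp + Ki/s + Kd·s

Substituting values: C(s) = 8 + 1/s + 0.18s = (0.18s² + 8s + 1)/s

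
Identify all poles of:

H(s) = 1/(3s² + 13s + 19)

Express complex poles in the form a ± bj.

Discriminant = 13² - 4×3×19 = 169 - 228 = -59 < 0, so the poles are a complex conjugate pair s = (-13 ± j√59)/(2×3). Real part = -13/(2×3) = -13/6 ≈ -2.1667; imaginary part = ±√59/(2×3) ≈ 1.2802. Poles: s = -2.1667 ± 1.2802j.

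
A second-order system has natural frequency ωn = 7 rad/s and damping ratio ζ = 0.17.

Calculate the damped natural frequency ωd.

ωd = ωn√(1 - ζ²) = 7√(1 - 0.17²) = 6.9 rad/s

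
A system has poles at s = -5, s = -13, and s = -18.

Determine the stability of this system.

All poles are in the left half-plane. System is stable.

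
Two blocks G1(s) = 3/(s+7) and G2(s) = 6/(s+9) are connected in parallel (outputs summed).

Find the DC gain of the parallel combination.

Parallel: G_eq = G1 + G2. DC gain = G1(0) + G2(0) = 3/7 + 6/9 = 0.4286 + 0.6667 = 1.0952.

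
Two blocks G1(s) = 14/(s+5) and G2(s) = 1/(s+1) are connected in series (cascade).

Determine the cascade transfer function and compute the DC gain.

Series: multiply transfer functions. G_eq = 14/(s+5) × 1/(s+1) = 14/((s+5)(s+1)). DC gain = 14/(5×1) = 2.8.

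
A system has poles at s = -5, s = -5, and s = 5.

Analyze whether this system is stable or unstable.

Pole(s) at s = 5 are not in the left half-plane. System is unstable.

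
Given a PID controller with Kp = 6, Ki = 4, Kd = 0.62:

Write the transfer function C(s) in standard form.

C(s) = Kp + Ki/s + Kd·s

Substituting values: C(s) = 6 + 4/s + 0.62s = (0.62s² + 6s + 4)/s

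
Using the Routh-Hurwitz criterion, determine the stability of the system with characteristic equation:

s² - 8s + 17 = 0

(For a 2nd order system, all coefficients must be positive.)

Coefficients: 1, -8, 17. b=-8 not positive, so system is unstable.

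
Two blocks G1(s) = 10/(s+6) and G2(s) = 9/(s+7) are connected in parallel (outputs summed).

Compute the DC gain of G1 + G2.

Parallel: G_eq = G1 + G2. DC gain = G1(0) + G2(0) = 10/6 + 9/7 = 1.6667 + 1.2857 = 2.9524.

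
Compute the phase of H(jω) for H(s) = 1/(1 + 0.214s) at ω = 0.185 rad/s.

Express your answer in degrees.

Phase = -arctan(ωτ) = -arctan(0.185 × 0.214) = -2.3°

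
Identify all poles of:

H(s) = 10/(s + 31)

Pole is where denominator = 0: s + 31 = 0, so s = -31.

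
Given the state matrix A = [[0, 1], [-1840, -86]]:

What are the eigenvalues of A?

det(A - λI) = λ² - (-86)λ + 1840 = (λ - (-40))(λ - (-46)). Eigenvalues: -40, -46.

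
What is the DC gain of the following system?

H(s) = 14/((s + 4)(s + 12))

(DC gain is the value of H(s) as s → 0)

DC gain = H(0) = 14/(4 × 12) = 14/48 = 0.2917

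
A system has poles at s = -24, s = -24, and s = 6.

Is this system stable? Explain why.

Pole(s) at s = 6 are not in the left half-plane. System is unstable.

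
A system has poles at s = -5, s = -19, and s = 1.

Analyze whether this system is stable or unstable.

Pole(s) at s = 1 are not in the left half-plane. System is unstable.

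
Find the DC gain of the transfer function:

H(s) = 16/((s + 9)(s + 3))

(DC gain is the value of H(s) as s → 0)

DC gain = H(0) = 16/(9 × 3) = 16/27 = 0.5926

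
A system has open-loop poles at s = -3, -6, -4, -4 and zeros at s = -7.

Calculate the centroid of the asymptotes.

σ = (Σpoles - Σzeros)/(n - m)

σ = (Σpoles - Σzeros)/(n - m) = (-17 - (-7))/(4 - 1) = -10/3 = -3.33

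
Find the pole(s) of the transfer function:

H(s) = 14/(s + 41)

Pole is where denominator = 0: s + 41 = 0, so s = -41.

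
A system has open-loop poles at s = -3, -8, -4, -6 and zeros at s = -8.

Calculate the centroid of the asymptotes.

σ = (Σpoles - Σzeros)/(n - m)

σ = (Σpoles - Σzeros)/(n - m) = (-21 - (-8))/(4 - 1) = -13/3 = -4.33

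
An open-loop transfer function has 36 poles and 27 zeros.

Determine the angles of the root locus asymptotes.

n - m = 36 - 27 = 9. Angles: θk = (2k + 1)·180°/9 = 20°, 60°, 100°, 140°, 180°, 220°, 260°, 300°, 340°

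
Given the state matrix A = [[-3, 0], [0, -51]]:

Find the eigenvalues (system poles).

For diagonal matrix, eigenvalues are diagonal entries: λ₁ = -3, λ₂ = -51.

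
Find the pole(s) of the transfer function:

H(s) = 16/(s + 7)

Pole is where denominator = 0: s + 7 = 0, so s = -7.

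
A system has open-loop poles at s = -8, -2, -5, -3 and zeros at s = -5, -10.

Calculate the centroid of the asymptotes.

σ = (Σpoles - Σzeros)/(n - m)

σ = (Σpoles - Σzeros)/(n - m) = (-18 - (-15))/(4 - 2) = -3/2 = -1.5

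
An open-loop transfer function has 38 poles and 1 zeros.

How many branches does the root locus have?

Root locus has n branches where n = number of poles = 38.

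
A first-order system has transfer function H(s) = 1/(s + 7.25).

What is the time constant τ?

For H(s) = 1/(s + 1/τ), the pole is at -1/τ = -7.25, so τ = 1/7.25 = 0.1379 s.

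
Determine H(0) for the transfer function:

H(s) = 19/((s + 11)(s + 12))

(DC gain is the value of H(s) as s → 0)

DC gain = H(0) = 19/(11 × 12) = 19/132 = 0.1439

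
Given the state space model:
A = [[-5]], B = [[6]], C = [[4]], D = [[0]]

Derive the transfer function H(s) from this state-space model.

(sI - A)⁻¹ = 1/(s + 5). H(s) = 4 × 6/(s + 5) + 0 = 24/(s + 5).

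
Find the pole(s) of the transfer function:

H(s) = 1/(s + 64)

Pole is where denominator = 0: s + 64 = 0, so s = -64.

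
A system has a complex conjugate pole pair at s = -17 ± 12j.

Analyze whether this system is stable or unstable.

Real part of poles is -17 (< 0, left half-plane). Stable.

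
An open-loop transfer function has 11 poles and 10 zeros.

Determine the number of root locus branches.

Root locus has n branches where n = number of poles = 11.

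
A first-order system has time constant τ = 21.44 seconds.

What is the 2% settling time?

For first-order system, 2% settling time ≈ 4τ = 4 × 21.44 = 85.76 s.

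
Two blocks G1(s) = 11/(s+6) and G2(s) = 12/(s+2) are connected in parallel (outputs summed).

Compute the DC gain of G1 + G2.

Parallel: G_eq = G1 + G2. DC gain = G1(0) + G2(0) = 11/6 + 12/2 = 1.8333 + 6 = 7.8333.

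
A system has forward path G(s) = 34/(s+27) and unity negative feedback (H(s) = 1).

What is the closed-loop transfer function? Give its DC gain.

T(s) = G/(1+GH) = [34/(s+27)] / [1 + 34/(s+27)] = 34/(s+27+34) = 34/(s+61). DC gain = 34/61 = 0.5574.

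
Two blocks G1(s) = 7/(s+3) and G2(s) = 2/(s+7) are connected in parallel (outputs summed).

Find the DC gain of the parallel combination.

Parallel: G_eq = G1 + G2. DC gain = G1(0) + G2(0) = 7/3 + 2/7 = 2.3333 + 0.2857 = 2.6190.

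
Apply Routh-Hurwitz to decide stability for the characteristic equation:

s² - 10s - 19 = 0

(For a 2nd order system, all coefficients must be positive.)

Coefficients: 1, -10, -19. b=-10, c=-19 not positive, so system is unstable.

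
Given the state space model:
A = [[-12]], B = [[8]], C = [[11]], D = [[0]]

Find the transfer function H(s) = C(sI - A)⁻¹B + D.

(sI - A)⁻¹ = 1/(s + 12). H(s) = 11 × 8/(s + 12) + 0 = 88/(s + 12).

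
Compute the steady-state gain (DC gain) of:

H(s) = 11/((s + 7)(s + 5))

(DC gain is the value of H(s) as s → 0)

DC gain = H(0) = 11/(7 × 5) = 11/35 = 0.3143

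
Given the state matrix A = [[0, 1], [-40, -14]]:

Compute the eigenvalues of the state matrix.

det(A - λI) = λ² - (-14)λ + 40 = (λ - (-10))(λ - (-4)). Eigenvalues: -10, -4.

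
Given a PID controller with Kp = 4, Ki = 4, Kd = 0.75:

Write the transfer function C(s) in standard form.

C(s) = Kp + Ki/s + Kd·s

Substituting values: C(s) = 4 + 4/s + 0.75s = (0.75s² + 4s + 4)/s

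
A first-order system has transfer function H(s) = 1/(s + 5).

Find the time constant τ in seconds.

For H(s) = 1/(s + 1/τ), the pole is at -1/τ = -5, so τ = 1/5 = 0.2 s.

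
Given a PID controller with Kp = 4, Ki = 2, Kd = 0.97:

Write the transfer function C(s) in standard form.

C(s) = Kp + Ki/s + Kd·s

Substituting values: C(s) = 4 + 2/s + 0.97s = (0.97s² + 4s + 2)/s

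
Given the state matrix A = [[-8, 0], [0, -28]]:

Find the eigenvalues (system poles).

For diagonal matrix, eigenvalues are diagonal entries: λ₁ = -8, λ₂ = -28.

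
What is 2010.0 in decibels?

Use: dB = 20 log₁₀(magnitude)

dB = 20 log₁₀(2010.0) = 66.1 dB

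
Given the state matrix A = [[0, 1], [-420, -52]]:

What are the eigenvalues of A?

det(A - λI) = λ² - (-52)λ + 420 = (λ - (-10))(λ - (-42)). Eigenvalues: -10, -42.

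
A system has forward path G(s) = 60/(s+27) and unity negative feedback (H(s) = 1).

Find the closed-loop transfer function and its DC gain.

T(s) = G/(1+GH) = [60/(s+27)] / [1 + 60/(s+27)] = 60/(s+27+60) = 60/(s+87). DC gain = 60/87 = 0.6897.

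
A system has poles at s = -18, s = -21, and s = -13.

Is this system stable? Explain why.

All poles are in the left half-plane. System is stable.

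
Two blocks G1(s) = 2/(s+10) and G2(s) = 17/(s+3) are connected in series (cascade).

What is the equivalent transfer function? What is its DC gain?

Series: multiply transfer functions. G_eq = 2/(s+10) × 17/(s+3) = 34/((s+10)(s+3)). DC gain = 34/(10×3) = 1.1333.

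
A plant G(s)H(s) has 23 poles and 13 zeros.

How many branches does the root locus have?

Root locus has n branches where n = number of poles = 23.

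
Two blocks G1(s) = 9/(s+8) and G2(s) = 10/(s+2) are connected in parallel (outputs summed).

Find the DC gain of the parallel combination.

Parallel: G_eq = G1 + G2. DC gain = G1(0) + G2(0) = 9/8 + 10/2 = 1.125 + 5 = 6.125.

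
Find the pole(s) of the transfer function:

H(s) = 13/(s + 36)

Pole is where denominator = 0: s + 36 = 0, so s = -36.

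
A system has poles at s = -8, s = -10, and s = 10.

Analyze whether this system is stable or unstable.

Pole(s) at s = 10 are not in the left half-plane. System is unstable.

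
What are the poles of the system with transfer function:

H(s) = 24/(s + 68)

Pole is where denominator = 0: s + 68 = 0, so s = -68.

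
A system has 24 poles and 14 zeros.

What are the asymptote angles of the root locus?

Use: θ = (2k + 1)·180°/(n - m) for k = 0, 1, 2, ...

n - m = 24 - 14 = 10. Angles: θk = (2k + 1)·180°/10 = 18°, 54°, 90°, 126°, 162°, 198°, 234°, 270°, 306°, 342°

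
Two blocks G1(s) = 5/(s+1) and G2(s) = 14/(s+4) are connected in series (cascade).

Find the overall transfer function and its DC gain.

Series: multiply transfer functions. G_eq = 5/(s+1) × 14/(s+4) = 70/((s+1)(s+4)). DC gain = 70/(1×4) = 17.5.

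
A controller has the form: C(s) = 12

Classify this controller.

This is a Proportional (P) controller.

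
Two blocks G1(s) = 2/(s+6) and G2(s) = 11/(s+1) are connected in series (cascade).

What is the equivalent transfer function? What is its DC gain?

Series: multiply transfer functions. G_eq = 2/(s+6) × 11/(s+1) = 22/((s+6)(s+1)). DC gain = 22/(6×1) = 3.6667.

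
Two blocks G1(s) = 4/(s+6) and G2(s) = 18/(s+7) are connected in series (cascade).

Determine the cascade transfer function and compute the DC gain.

Series: multiply transfer functions. G_eq = 4/(s+6) × 18/(s+7) = 72/((s+6)(s+7)). DC gain = 72/(6×7) = 1.7143.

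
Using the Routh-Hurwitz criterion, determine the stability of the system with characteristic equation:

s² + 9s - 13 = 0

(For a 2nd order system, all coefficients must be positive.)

Coefficients: 1, 9, -13. c=-13 not positive, so system is unstable.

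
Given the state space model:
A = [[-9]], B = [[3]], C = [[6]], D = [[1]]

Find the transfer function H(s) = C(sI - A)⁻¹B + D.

(sI - A)⁻¹ = 1/(s + 9). H(s) = 6×3/(s + 9) + 1 = (s + 27)/(s + 9).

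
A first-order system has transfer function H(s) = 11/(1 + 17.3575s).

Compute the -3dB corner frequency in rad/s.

Corner frequency = 1/τ = 1/17.3575 = 0.058 rad/s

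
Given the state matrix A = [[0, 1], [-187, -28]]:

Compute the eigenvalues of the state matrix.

det(A - λI) = λ² - (-28)λ + 187 = (λ - (-17))(λ - (-11)). Eigenvalues: -17, -11.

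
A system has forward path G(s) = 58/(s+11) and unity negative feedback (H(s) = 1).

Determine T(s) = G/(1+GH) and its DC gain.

T(s) = G/(1+GH) = [58/(s+11)] / [1 + 58/(s+11)] = 58/(s+11+58) = 58/(s+69). DC gain = 58/69 = 0.8406.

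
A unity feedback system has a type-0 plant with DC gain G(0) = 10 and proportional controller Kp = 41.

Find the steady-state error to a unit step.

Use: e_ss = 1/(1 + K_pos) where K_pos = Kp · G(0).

K_pos = Kp · G(0) = 41 × 10 = 410. e_ss = 1/(1 + 410) = 0.0024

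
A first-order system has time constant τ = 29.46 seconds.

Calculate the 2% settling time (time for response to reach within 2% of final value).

For first-order system, 2% settling time ≈ 4τ = 4 × 29.46 = 117.84 s.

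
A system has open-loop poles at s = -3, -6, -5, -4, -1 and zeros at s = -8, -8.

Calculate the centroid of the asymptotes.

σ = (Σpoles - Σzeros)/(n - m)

σ = (Σpoles - Σzeros)/(n - m) = (-19 - (-16))/(5 - 2) = -3/3 = -1.0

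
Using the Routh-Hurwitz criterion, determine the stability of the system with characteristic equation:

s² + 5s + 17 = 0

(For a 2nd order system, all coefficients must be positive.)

Coefficients: 1, 5, 17. All positive, so system is stable.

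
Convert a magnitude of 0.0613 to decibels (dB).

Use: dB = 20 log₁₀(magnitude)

dB = 20 log₁₀(0.0613) = -24.3 dB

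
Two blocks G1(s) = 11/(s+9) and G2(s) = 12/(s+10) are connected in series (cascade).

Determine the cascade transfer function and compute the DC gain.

Series: multiply transfer functions. G_eq = 11/(s+9) × 12/(s+10) = 132/((s+9)(s+10)). DC gain = 132/(9×10) = 1.4667.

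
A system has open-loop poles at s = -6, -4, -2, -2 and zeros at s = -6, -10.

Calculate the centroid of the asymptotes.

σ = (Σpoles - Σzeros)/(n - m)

σ = (Σpoles - Σzeros)/(n - m) = (-14 - (-16))/(4 - 2) = 2/2 = 1.0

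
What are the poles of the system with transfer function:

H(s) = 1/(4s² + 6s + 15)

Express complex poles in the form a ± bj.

Discriminant = 6² - 4×4×15 = 36 - 240 = -204 < 0, so the poles are a complex conjugate pair s = (-6 ± j√204)/(2×4). Real part = -6/(2×4) = -6/8 = -0.75; imaginary part = ±√204/(2×4) ≈ 1.7854. Poles: s = -0.75 ± 1.7854j.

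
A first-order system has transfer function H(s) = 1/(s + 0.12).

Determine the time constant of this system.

For H(s) = 1/(s + 1/τ), the pole is at -1/τ = -0.12, so τ = 1/0.12 = 8.3333 s.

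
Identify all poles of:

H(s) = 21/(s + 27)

Pole is where denominator = 0: s + 27 = 0, so s = -27.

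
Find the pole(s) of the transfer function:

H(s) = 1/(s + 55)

Pole is where denominator = 0: s + 55 = 0, so s = -55.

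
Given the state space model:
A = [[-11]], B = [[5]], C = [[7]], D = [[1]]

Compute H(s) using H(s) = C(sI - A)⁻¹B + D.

(sI - A)⁻¹ = 1/(s + 11). H(s) = 7×5/(s + 11) + 1 = (s + 46)/(s + 11).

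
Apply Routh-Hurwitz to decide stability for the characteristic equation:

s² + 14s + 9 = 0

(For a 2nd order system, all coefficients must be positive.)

Coefficients: 1, 14, 9. All positive, so system is stable.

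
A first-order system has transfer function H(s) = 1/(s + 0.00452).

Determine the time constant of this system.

For H(s) = 1/(s + 1/τ), the pole is at -1/τ = -0.00452, so τ = 1/0.00452 = 221.2 s.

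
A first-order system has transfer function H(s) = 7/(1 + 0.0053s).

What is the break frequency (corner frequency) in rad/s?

Corner frequency = 1/τ = 1/0.0053 = 188.679 rad/s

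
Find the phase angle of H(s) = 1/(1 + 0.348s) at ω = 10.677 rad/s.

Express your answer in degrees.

Phase = -arctan(ωτ) = -arctan(10.677 × 0.348) = -74.9°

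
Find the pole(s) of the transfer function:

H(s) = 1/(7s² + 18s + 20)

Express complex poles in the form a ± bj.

Discriminant = 18² - 4×7×20 = 324 - 560 = -236 < 0, so the poles are a complex conjugate pair s = (-18 ± j√236)/(2×7). Real part = -18/(2×7) = -18/14 ≈ -1.2857; imaginary part = ±√236/(2×7) ≈ 1.0973. Poles: s = -1.2857 ± 1.0973j.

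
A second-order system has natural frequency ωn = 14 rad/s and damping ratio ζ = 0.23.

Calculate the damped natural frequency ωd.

ωd = ωn√(1 - ζ²) = 14√(1 - 0.23²) = 13.62 rad/s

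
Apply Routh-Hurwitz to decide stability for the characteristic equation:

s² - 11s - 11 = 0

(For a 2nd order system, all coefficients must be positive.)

Coefficients: 1, -11, -11. b=-11, c=-11 not positive, so system is unstable.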